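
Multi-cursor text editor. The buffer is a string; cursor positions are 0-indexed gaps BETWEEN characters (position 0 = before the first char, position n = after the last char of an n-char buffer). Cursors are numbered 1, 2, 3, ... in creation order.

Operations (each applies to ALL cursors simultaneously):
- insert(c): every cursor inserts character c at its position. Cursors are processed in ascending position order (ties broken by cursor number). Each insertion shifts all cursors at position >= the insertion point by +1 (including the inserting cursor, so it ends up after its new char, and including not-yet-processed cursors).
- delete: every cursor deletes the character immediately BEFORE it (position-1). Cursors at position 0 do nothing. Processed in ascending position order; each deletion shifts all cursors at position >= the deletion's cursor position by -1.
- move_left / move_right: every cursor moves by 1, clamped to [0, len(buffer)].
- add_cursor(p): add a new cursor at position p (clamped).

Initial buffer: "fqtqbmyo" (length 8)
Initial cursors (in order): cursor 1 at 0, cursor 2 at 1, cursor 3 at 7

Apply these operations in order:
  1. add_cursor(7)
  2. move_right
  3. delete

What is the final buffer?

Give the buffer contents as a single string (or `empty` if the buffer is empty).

Answer: tqbm

Derivation:
After op 1 (add_cursor(7)): buffer="fqtqbmyo" (len 8), cursors c1@0 c2@1 c3@7 c4@7, authorship ........
After op 2 (move_right): buffer="fqtqbmyo" (len 8), cursors c1@1 c2@2 c3@8 c4@8, authorship ........
After op 3 (delete): buffer="tqbm" (len 4), cursors c1@0 c2@0 c3@4 c4@4, authorship ....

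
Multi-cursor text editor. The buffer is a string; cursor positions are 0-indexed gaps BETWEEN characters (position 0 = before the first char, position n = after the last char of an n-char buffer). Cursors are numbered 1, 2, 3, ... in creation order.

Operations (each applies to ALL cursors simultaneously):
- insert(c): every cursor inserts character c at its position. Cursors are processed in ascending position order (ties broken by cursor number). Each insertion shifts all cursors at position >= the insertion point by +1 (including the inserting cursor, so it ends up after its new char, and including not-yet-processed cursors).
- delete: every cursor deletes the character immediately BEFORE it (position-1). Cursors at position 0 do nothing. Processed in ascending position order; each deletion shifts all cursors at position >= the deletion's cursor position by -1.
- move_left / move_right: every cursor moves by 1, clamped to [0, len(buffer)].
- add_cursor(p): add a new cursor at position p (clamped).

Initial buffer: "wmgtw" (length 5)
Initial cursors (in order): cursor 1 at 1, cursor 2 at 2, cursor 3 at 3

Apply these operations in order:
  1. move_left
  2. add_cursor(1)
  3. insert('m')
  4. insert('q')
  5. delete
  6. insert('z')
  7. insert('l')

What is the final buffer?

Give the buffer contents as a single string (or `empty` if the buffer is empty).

Answer: mzlwmmzzllmmzlgtw

Derivation:
After op 1 (move_left): buffer="wmgtw" (len 5), cursors c1@0 c2@1 c3@2, authorship .....
After op 2 (add_cursor(1)): buffer="wmgtw" (len 5), cursors c1@0 c2@1 c4@1 c3@2, authorship .....
After op 3 (insert('m')): buffer="mwmmmmgtw" (len 9), cursors c1@1 c2@4 c4@4 c3@6, authorship 1.24.3...
After op 4 (insert('q')): buffer="mqwmmqqmmqgtw" (len 13), cursors c1@2 c2@7 c4@7 c3@10, authorship 11.2424.33...
After op 5 (delete): buffer="mwmmmmgtw" (len 9), cursors c1@1 c2@4 c4@4 c3@6, authorship 1.24.3...
After op 6 (insert('z')): buffer="mzwmmzzmmzgtw" (len 13), cursors c1@2 c2@7 c4@7 c3@10, authorship 11.2424.33...
After op 7 (insert('l')): buffer="mzlwmmzzllmmzlgtw" (len 17), cursors c1@3 c2@10 c4@10 c3@14, authorship 111.242424.333...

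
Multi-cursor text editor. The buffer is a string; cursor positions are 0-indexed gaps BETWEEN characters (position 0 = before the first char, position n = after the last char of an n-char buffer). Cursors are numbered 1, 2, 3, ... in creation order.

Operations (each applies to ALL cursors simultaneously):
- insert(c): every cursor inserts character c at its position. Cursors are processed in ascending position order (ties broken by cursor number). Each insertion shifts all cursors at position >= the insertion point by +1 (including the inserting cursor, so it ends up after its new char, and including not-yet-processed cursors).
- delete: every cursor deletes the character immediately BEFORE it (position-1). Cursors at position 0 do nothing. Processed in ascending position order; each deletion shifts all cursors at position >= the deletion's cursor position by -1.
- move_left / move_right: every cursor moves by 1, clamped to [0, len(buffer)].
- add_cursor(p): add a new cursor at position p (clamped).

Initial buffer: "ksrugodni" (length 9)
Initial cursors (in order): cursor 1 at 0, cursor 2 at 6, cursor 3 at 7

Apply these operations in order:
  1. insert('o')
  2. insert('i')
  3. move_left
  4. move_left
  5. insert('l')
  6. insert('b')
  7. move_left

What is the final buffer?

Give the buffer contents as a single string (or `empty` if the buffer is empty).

After op 1 (insert('o')): buffer="oksrugoodoni" (len 12), cursors c1@1 c2@8 c3@10, authorship 1......2.3..
After op 2 (insert('i')): buffer="oiksrugooidoini" (len 15), cursors c1@2 c2@10 c3@13, authorship 11......22.33..
After op 3 (move_left): buffer="oiksrugooidoini" (len 15), cursors c1@1 c2@9 c3@12, authorship 11......22.33..
After op 4 (move_left): buffer="oiksrugooidoini" (len 15), cursors c1@0 c2@8 c3@11, authorship 11......22.33..
After op 5 (insert('l')): buffer="loiksrugoloidloini" (len 18), cursors c1@1 c2@10 c3@14, authorship 111......222.333..
After op 6 (insert('b')): buffer="lboiksrugolboidlboini" (len 21), cursors c1@2 c2@12 c3@17, authorship 1111......2222.3333..
After op 7 (move_left): buffer="lboiksrugolboidlboini" (len 21), cursors c1@1 c2@11 c3@16, authorship 1111......2222.3333..

Answer: lboiksrugolboidlboini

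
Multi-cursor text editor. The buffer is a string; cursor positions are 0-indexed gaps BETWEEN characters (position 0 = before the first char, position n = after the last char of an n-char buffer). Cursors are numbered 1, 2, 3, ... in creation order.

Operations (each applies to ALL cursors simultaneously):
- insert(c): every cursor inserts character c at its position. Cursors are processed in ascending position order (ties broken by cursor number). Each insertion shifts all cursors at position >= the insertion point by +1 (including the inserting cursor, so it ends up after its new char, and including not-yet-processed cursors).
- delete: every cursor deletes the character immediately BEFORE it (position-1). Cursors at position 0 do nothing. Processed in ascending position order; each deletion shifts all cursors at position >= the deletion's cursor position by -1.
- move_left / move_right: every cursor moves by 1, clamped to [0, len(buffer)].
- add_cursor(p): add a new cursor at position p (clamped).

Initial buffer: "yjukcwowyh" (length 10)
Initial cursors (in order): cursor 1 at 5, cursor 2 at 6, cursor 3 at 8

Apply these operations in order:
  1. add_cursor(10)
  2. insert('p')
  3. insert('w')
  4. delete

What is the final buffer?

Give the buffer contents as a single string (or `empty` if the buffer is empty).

Answer: yjukcpwpowpyhp

Derivation:
After op 1 (add_cursor(10)): buffer="yjukcwowyh" (len 10), cursors c1@5 c2@6 c3@8 c4@10, authorship ..........
After op 2 (insert('p')): buffer="yjukcpwpowpyhp" (len 14), cursors c1@6 c2@8 c3@11 c4@14, authorship .....1.2..3..4
After op 3 (insert('w')): buffer="yjukcpwwpwowpwyhpw" (len 18), cursors c1@7 c2@10 c3@14 c4@18, authorship .....11.22..33..44
After op 4 (delete): buffer="yjukcpwpowpyhp" (len 14), cursors c1@6 c2@8 c3@11 c4@14, authorship .....1.2..3..4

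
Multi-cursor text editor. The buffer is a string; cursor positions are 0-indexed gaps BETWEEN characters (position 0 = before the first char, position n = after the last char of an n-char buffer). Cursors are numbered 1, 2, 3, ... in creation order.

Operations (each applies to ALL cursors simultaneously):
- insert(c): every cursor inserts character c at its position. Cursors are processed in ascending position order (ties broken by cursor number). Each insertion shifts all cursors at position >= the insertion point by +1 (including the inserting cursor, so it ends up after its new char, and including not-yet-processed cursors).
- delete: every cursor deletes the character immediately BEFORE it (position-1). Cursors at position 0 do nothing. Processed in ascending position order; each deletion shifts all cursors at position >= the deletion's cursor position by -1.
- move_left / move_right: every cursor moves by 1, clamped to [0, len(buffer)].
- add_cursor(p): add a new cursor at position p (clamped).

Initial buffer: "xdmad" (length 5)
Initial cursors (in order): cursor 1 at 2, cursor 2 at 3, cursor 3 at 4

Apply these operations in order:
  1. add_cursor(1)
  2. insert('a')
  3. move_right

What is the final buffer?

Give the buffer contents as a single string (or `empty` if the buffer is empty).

After op 1 (add_cursor(1)): buffer="xdmad" (len 5), cursors c4@1 c1@2 c2@3 c3@4, authorship .....
After op 2 (insert('a')): buffer="xadamaaad" (len 9), cursors c4@2 c1@4 c2@6 c3@8, authorship .4.1.2.3.
After op 3 (move_right): buffer="xadamaaad" (len 9), cursors c4@3 c1@5 c2@7 c3@9, authorship .4.1.2.3.

Answer: xadamaaad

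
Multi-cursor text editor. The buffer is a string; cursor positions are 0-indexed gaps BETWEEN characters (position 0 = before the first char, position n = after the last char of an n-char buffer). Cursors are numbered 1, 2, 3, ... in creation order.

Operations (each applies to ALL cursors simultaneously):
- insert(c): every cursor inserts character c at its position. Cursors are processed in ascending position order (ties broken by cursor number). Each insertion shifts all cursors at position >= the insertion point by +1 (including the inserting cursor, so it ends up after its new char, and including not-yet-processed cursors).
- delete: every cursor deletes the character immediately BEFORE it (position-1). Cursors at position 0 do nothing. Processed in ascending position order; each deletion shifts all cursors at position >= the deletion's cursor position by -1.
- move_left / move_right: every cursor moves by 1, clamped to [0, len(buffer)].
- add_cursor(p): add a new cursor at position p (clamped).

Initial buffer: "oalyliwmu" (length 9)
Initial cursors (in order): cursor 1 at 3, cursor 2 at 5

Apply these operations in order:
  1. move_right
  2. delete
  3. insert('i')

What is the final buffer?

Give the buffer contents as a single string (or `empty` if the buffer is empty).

Answer: oaliliwmu

Derivation:
After op 1 (move_right): buffer="oalyliwmu" (len 9), cursors c1@4 c2@6, authorship .........
After op 2 (delete): buffer="oallwmu" (len 7), cursors c1@3 c2@4, authorship .......
After op 3 (insert('i')): buffer="oaliliwmu" (len 9), cursors c1@4 c2@6, authorship ...1.2...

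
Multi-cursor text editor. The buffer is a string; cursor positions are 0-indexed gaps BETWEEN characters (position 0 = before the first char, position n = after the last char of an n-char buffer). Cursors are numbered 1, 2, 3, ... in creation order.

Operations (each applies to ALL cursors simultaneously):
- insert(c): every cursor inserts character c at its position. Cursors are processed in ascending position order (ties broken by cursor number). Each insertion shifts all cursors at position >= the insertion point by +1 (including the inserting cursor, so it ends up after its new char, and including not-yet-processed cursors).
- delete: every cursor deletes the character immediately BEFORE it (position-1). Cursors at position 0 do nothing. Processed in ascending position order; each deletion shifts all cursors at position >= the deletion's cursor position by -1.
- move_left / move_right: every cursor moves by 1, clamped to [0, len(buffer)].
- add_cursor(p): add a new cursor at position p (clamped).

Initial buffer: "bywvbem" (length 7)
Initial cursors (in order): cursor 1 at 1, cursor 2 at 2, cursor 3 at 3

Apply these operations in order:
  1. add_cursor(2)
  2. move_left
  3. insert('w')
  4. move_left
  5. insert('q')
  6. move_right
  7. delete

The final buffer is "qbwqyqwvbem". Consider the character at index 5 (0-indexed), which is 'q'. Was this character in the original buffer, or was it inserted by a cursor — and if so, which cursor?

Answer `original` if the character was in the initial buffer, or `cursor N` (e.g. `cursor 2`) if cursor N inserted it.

Answer: cursor 3

Derivation:
After op 1 (add_cursor(2)): buffer="bywvbem" (len 7), cursors c1@1 c2@2 c4@2 c3@3, authorship .......
After op 2 (move_left): buffer="bywvbem" (len 7), cursors c1@0 c2@1 c4@1 c3@2, authorship .......
After op 3 (insert('w')): buffer="wbwwywwvbem" (len 11), cursors c1@1 c2@4 c4@4 c3@6, authorship 1.24.3.....
After op 4 (move_left): buffer="wbwwywwvbem" (len 11), cursors c1@0 c2@3 c4@3 c3@5, authorship 1.24.3.....
After op 5 (insert('q')): buffer="qwbwqqwyqwwvbem" (len 15), cursors c1@1 c2@6 c4@6 c3@9, authorship 11.2244.33.....
After op 6 (move_right): buffer="qwbwqqwyqwwvbem" (len 15), cursors c1@2 c2@7 c4@7 c3@10, authorship 11.2244.33.....
After op 7 (delete): buffer="qbwqyqwvbem" (len 11), cursors c1@1 c2@4 c4@4 c3@6, authorship 1.22.3.....
Authorship (.=original, N=cursor N): 1 . 2 2 . 3 . . . . .
Index 5: author = 3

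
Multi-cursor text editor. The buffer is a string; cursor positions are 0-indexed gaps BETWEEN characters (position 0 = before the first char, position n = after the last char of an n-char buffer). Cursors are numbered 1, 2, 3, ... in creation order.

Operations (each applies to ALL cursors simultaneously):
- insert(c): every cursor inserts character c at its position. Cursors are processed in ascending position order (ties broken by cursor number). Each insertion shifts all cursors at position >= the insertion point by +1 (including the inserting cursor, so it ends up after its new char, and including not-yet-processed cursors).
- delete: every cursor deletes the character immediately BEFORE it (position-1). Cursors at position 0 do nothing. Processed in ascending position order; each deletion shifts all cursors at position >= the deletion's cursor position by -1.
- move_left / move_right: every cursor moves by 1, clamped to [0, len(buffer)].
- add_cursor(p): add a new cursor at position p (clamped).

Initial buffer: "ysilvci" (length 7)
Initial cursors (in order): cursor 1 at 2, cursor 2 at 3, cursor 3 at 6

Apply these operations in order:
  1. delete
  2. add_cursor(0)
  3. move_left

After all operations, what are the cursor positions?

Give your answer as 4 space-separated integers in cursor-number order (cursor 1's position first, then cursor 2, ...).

After op 1 (delete): buffer="ylvi" (len 4), cursors c1@1 c2@1 c3@3, authorship ....
After op 2 (add_cursor(0)): buffer="ylvi" (len 4), cursors c4@0 c1@1 c2@1 c3@3, authorship ....
After op 3 (move_left): buffer="ylvi" (len 4), cursors c1@0 c2@0 c4@0 c3@2, authorship ....

Answer: 0 0 2 0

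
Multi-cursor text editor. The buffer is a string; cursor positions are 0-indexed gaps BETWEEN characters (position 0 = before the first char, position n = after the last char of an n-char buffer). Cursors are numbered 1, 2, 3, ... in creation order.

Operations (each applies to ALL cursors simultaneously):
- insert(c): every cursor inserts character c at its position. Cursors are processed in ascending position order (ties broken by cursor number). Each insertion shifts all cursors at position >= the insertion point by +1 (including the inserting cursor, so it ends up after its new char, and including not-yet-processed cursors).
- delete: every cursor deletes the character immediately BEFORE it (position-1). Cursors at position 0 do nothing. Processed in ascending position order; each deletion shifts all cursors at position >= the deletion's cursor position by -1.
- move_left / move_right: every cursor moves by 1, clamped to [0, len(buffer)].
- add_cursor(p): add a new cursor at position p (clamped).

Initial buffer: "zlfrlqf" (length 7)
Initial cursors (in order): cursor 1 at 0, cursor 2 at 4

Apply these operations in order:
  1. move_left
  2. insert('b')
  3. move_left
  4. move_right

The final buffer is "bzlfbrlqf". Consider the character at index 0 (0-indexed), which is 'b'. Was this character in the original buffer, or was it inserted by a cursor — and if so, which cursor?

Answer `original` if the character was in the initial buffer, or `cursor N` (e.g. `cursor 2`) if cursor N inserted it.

Answer: cursor 1

Derivation:
After op 1 (move_left): buffer="zlfrlqf" (len 7), cursors c1@0 c2@3, authorship .......
After op 2 (insert('b')): buffer="bzlfbrlqf" (len 9), cursors c1@1 c2@5, authorship 1...2....
After op 3 (move_left): buffer="bzlfbrlqf" (len 9), cursors c1@0 c2@4, authorship 1...2....
After op 4 (move_right): buffer="bzlfbrlqf" (len 9), cursors c1@1 c2@5, authorship 1...2....
Authorship (.=original, N=cursor N): 1 . . . 2 . . . .
Index 0: author = 1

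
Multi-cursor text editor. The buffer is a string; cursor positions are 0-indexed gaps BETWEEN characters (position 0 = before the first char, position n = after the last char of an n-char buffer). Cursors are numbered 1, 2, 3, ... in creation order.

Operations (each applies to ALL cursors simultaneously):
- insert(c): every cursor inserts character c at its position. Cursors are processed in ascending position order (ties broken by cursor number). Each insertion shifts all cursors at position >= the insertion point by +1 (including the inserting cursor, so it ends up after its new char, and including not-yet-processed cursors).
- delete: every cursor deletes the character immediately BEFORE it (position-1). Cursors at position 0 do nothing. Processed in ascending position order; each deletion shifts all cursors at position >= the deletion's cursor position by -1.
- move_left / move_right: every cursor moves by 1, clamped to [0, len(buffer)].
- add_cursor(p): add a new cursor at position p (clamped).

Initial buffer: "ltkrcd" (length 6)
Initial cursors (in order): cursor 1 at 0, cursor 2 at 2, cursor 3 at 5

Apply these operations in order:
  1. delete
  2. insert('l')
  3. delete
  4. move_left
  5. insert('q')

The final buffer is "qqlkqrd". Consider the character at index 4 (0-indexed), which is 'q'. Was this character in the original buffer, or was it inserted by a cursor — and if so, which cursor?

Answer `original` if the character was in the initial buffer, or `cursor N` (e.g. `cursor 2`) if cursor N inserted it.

Answer: cursor 3

Derivation:
After op 1 (delete): buffer="lkrd" (len 4), cursors c1@0 c2@1 c3@3, authorship ....
After op 2 (insert('l')): buffer="lllkrld" (len 7), cursors c1@1 c2@3 c3@6, authorship 1.2..3.
After op 3 (delete): buffer="lkrd" (len 4), cursors c1@0 c2@1 c3@3, authorship ....
After op 4 (move_left): buffer="lkrd" (len 4), cursors c1@0 c2@0 c3@2, authorship ....
After op 5 (insert('q')): buffer="qqlkqrd" (len 7), cursors c1@2 c2@2 c3@5, authorship 12..3..
Authorship (.=original, N=cursor N): 1 2 . . 3 . .
Index 4: author = 3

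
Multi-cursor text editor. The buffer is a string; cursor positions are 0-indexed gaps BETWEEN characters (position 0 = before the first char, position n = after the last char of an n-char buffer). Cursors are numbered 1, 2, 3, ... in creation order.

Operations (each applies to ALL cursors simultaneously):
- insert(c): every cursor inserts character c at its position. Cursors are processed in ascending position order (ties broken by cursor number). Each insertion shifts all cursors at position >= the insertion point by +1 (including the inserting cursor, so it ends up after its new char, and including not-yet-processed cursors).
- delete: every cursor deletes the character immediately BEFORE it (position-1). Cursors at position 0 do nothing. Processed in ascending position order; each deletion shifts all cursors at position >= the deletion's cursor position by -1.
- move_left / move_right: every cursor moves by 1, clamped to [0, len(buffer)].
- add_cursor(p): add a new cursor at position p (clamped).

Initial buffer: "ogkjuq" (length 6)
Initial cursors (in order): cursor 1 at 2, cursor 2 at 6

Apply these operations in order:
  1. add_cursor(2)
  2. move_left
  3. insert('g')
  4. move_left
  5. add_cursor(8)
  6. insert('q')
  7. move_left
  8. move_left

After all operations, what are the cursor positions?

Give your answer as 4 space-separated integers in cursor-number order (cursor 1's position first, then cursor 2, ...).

Answer: 2 8 2 10

Derivation:
After op 1 (add_cursor(2)): buffer="ogkjuq" (len 6), cursors c1@2 c3@2 c2@6, authorship ......
After op 2 (move_left): buffer="ogkjuq" (len 6), cursors c1@1 c3@1 c2@5, authorship ......
After op 3 (insert('g')): buffer="ogggkjugq" (len 9), cursors c1@3 c3@3 c2@8, authorship .13....2.
After op 4 (move_left): buffer="ogggkjugq" (len 9), cursors c1@2 c3@2 c2@7, authorship .13....2.
After op 5 (add_cursor(8)): buffer="ogggkjugq" (len 9), cursors c1@2 c3@2 c2@7 c4@8, authorship .13....2.
After op 6 (insert('q')): buffer="ogqqggkjuqgqq" (len 13), cursors c1@4 c3@4 c2@10 c4@12, authorship .1133....224.
After op 7 (move_left): buffer="ogqqggkjuqgqq" (len 13), cursors c1@3 c3@3 c2@9 c4@11, authorship .1133....224.
After op 8 (move_left): buffer="ogqqggkjuqgqq" (len 13), cursors c1@2 c3@2 c2@8 c4@10, authorship .1133....224.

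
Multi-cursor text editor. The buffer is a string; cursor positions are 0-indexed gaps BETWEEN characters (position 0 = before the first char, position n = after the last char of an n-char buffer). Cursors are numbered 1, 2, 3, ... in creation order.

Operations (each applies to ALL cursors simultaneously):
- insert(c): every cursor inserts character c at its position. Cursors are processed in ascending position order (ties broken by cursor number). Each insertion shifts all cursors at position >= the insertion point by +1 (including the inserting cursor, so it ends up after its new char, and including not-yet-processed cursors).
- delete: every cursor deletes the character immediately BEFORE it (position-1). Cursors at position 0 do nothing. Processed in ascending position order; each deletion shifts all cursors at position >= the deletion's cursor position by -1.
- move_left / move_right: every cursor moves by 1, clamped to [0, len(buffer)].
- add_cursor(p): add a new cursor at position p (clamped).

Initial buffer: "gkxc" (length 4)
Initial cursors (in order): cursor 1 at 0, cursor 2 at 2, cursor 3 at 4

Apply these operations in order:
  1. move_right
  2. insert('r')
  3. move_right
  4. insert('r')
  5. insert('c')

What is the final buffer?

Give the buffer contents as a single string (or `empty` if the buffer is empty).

After op 1 (move_right): buffer="gkxc" (len 4), cursors c1@1 c2@3 c3@4, authorship ....
After op 2 (insert('r')): buffer="grkxrcr" (len 7), cursors c1@2 c2@5 c3@7, authorship .1..2.3
After op 3 (move_right): buffer="grkxrcr" (len 7), cursors c1@3 c2@6 c3@7, authorship .1..2.3
After op 4 (insert('r')): buffer="grkrxrcrrr" (len 10), cursors c1@4 c2@8 c3@10, authorship .1.1.2.233
After op 5 (insert('c')): buffer="grkrcxrcrcrrc" (len 13), cursors c1@5 c2@10 c3@13, authorship .1.11.2.22333

Answer: grkrcxrcrcrrc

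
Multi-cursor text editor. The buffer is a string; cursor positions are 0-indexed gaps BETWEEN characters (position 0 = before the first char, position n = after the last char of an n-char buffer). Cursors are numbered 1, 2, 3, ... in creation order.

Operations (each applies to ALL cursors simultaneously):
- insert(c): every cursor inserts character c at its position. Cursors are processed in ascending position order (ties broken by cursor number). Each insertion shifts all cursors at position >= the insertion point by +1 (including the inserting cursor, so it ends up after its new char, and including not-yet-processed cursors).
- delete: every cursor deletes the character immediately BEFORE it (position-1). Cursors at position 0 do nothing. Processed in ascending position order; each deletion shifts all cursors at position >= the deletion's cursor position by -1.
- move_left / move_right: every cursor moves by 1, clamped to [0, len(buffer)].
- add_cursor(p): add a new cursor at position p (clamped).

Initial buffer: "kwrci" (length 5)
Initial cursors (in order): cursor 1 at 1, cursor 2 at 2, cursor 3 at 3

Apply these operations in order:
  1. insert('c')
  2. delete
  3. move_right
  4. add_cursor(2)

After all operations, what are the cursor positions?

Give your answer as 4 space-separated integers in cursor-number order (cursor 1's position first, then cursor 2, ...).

After op 1 (insert('c')): buffer="kcwcrcci" (len 8), cursors c1@2 c2@4 c3@6, authorship .1.2.3..
After op 2 (delete): buffer="kwrci" (len 5), cursors c1@1 c2@2 c3@3, authorship .....
After op 3 (move_right): buffer="kwrci" (len 5), cursors c1@2 c2@3 c3@4, authorship .....
After op 4 (add_cursor(2)): buffer="kwrci" (len 5), cursors c1@2 c4@2 c2@3 c3@4, authorship .....

Answer: 2 3 4 2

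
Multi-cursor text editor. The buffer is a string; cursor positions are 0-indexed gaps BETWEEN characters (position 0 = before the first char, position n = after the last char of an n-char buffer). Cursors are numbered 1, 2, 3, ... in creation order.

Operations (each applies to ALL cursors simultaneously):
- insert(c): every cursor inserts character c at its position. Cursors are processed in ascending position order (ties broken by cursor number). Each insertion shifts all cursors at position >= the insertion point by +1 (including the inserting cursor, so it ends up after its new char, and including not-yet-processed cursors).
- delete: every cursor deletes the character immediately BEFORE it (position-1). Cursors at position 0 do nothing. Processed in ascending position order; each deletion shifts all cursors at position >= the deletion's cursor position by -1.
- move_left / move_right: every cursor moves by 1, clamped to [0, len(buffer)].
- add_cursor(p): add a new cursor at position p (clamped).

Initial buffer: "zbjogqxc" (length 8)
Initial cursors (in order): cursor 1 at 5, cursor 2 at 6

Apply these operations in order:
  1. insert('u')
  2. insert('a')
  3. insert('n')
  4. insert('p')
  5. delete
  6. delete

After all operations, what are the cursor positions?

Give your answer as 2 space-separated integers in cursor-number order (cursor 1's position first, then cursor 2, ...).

After op 1 (insert('u')): buffer="zbjoguquxc" (len 10), cursors c1@6 c2@8, authorship .....1.2..
After op 2 (insert('a')): buffer="zbjoguaquaxc" (len 12), cursors c1@7 c2@10, authorship .....11.22..
After op 3 (insert('n')): buffer="zbjoguanquanxc" (len 14), cursors c1@8 c2@12, authorship .....111.222..
After op 4 (insert('p')): buffer="zbjoguanpquanpxc" (len 16), cursors c1@9 c2@14, authorship .....1111.2222..
After op 5 (delete): buffer="zbjoguanquanxc" (len 14), cursors c1@8 c2@12, authorship .....111.222..
After op 6 (delete): buffer="zbjoguaquaxc" (len 12), cursors c1@7 c2@10, authorship .....11.22..

Answer: 7 10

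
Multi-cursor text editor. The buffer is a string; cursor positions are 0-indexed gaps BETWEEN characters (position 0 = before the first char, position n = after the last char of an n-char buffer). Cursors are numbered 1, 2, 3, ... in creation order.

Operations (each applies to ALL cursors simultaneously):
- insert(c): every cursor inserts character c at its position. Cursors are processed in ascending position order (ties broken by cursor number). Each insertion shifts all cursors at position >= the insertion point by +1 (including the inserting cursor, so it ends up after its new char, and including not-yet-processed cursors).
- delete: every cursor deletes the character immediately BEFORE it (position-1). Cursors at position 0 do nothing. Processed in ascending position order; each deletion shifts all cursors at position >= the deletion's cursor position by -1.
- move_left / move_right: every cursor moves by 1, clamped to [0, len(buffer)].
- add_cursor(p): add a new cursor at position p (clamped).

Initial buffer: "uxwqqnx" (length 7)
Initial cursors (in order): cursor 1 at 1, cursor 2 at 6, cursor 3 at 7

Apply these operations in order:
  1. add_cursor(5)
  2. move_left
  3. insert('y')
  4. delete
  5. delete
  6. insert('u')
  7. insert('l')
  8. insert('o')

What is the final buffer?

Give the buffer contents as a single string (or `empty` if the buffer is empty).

After op 1 (add_cursor(5)): buffer="uxwqqnx" (len 7), cursors c1@1 c4@5 c2@6 c3@7, authorship .......
After op 2 (move_left): buffer="uxwqqnx" (len 7), cursors c1@0 c4@4 c2@5 c3@6, authorship .......
After op 3 (insert('y')): buffer="yuxwqyqynyx" (len 11), cursors c1@1 c4@6 c2@8 c3@10, authorship 1....4.2.3.
After op 4 (delete): buffer="uxwqqnx" (len 7), cursors c1@0 c4@4 c2@5 c3@6, authorship .......
After op 5 (delete): buffer="uxwx" (len 4), cursors c1@0 c2@3 c3@3 c4@3, authorship ....
After op 6 (insert('u')): buffer="uuxwuuux" (len 8), cursors c1@1 c2@7 c3@7 c4@7, authorship 1...234.
After op 7 (insert('l')): buffer="uluxwuuulllx" (len 12), cursors c1@2 c2@11 c3@11 c4@11, authorship 11...234234.
After op 8 (insert('o')): buffer="ulouxwuuulllooox" (len 16), cursors c1@3 c2@15 c3@15 c4@15, authorship 111...234234234.

Answer: ulouxwuuulllooox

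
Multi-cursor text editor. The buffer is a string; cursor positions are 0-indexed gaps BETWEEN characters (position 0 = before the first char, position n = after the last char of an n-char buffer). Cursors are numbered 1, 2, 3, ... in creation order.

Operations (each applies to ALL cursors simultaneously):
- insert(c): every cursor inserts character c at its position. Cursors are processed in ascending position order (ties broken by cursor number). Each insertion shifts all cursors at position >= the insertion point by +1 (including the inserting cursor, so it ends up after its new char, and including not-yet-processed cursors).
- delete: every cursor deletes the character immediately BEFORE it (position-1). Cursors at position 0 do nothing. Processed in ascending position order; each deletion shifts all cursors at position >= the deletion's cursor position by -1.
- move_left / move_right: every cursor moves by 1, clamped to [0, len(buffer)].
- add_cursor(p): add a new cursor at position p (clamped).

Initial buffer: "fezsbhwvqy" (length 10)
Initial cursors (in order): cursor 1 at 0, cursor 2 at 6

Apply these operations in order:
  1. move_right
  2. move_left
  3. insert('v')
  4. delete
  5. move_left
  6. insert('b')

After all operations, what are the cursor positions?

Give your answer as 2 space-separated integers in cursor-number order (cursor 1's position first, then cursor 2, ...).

Answer: 1 7

Derivation:
After op 1 (move_right): buffer="fezsbhwvqy" (len 10), cursors c1@1 c2@7, authorship ..........
After op 2 (move_left): buffer="fezsbhwvqy" (len 10), cursors c1@0 c2@6, authorship ..........
After op 3 (insert('v')): buffer="vfezsbhvwvqy" (len 12), cursors c1@1 c2@8, authorship 1......2....
After op 4 (delete): buffer="fezsbhwvqy" (len 10), cursors c1@0 c2@6, authorship ..........
After op 5 (move_left): buffer="fezsbhwvqy" (len 10), cursors c1@0 c2@5, authorship ..........
After op 6 (insert('b')): buffer="bfezsbbhwvqy" (len 12), cursors c1@1 c2@7, authorship 1.....2.....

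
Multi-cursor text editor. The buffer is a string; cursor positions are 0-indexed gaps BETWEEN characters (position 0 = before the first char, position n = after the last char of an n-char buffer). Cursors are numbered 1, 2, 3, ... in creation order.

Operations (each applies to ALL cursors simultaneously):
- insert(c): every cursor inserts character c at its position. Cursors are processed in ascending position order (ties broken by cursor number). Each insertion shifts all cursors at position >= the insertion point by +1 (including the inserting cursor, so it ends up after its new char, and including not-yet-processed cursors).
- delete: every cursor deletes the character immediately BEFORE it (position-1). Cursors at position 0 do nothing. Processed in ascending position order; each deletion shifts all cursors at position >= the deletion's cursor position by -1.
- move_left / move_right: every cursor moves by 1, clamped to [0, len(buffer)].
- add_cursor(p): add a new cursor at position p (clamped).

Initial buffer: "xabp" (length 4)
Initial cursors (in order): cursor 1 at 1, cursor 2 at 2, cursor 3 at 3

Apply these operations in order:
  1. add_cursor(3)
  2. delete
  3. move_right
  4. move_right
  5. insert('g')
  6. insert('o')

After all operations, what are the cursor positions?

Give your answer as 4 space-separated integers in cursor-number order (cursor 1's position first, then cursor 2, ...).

After op 1 (add_cursor(3)): buffer="xabp" (len 4), cursors c1@1 c2@2 c3@3 c4@3, authorship ....
After op 2 (delete): buffer="p" (len 1), cursors c1@0 c2@0 c3@0 c4@0, authorship .
After op 3 (move_right): buffer="p" (len 1), cursors c1@1 c2@1 c3@1 c4@1, authorship .
After op 4 (move_right): buffer="p" (len 1), cursors c1@1 c2@1 c3@1 c4@1, authorship .
After op 5 (insert('g')): buffer="pgggg" (len 5), cursors c1@5 c2@5 c3@5 c4@5, authorship .1234
After op 6 (insert('o')): buffer="pggggoooo" (len 9), cursors c1@9 c2@9 c3@9 c4@9, authorship .12341234

Answer: 9 9 9 9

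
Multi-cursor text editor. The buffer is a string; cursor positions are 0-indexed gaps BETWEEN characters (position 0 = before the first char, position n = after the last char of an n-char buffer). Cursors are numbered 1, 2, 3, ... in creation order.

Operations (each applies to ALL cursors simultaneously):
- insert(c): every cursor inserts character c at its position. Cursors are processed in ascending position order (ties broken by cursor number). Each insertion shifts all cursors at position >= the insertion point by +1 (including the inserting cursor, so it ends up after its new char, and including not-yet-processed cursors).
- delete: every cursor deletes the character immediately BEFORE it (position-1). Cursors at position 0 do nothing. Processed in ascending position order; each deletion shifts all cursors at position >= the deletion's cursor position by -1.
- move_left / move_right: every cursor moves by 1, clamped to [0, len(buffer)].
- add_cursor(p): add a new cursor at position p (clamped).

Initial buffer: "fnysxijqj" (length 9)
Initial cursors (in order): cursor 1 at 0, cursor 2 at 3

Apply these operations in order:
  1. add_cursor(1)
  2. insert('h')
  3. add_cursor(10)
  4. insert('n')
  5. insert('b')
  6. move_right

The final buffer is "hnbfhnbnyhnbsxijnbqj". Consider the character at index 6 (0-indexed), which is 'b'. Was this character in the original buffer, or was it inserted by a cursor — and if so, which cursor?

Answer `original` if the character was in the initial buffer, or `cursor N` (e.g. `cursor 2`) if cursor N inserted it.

After op 1 (add_cursor(1)): buffer="fnysxijqj" (len 9), cursors c1@0 c3@1 c2@3, authorship .........
After op 2 (insert('h')): buffer="hfhnyhsxijqj" (len 12), cursors c1@1 c3@3 c2@6, authorship 1.3..2......
After op 3 (add_cursor(10)): buffer="hfhnyhsxijqj" (len 12), cursors c1@1 c3@3 c2@6 c4@10, authorship 1.3..2......
After op 4 (insert('n')): buffer="hnfhnnyhnsxijnqj" (len 16), cursors c1@2 c3@5 c2@9 c4@14, authorship 11.33..22....4..
After op 5 (insert('b')): buffer="hnbfhnbnyhnbsxijnbqj" (len 20), cursors c1@3 c3@7 c2@12 c4@18, authorship 111.333..222....44..
After op 6 (move_right): buffer="hnbfhnbnyhnbsxijnbqj" (len 20), cursors c1@4 c3@8 c2@13 c4@19, authorship 111.333..222....44..
Authorship (.=original, N=cursor N): 1 1 1 . 3 3 3 . . 2 2 2 . . . . 4 4 . .
Index 6: author = 3

Answer: cursor 3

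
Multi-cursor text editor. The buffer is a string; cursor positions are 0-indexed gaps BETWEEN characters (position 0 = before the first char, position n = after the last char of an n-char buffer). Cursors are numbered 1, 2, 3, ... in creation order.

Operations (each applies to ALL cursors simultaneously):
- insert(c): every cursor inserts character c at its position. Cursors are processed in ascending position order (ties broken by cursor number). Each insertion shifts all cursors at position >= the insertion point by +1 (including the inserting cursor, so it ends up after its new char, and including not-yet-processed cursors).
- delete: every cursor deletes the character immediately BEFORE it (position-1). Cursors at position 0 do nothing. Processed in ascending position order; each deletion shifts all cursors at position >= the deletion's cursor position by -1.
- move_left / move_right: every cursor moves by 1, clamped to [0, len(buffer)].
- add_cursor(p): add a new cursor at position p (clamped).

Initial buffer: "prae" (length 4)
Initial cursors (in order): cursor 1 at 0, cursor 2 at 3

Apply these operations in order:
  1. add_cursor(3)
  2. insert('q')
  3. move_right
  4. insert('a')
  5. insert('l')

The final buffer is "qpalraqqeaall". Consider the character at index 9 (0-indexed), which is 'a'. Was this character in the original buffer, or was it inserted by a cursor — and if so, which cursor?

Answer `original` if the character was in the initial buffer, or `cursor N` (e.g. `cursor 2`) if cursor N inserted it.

After op 1 (add_cursor(3)): buffer="prae" (len 4), cursors c1@0 c2@3 c3@3, authorship ....
After op 2 (insert('q')): buffer="qpraqqe" (len 7), cursors c1@1 c2@6 c3@6, authorship 1...23.
After op 3 (move_right): buffer="qpraqqe" (len 7), cursors c1@2 c2@7 c3@7, authorship 1...23.
After op 4 (insert('a')): buffer="qparaqqeaa" (len 10), cursors c1@3 c2@10 c3@10, authorship 1.1..23.23
After op 5 (insert('l')): buffer="qpalraqqeaall" (len 13), cursors c1@4 c2@13 c3@13, authorship 1.11..23.2323
Authorship (.=original, N=cursor N): 1 . 1 1 . . 2 3 . 2 3 2 3
Index 9: author = 2

Answer: cursor 2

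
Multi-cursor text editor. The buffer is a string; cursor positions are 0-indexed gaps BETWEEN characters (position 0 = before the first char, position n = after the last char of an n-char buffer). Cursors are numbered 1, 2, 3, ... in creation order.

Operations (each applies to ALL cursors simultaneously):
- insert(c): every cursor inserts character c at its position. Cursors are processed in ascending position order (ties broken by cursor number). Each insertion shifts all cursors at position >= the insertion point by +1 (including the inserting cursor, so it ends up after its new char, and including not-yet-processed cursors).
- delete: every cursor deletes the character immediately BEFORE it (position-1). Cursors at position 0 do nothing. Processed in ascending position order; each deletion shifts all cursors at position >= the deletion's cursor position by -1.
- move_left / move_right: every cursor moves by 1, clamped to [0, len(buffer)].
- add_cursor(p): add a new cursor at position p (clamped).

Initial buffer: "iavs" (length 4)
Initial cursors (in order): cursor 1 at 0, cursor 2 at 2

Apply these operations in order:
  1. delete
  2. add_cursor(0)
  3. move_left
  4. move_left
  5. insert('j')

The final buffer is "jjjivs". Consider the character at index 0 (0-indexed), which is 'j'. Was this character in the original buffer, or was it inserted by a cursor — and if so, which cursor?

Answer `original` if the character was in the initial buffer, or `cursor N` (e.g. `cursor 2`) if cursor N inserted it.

Answer: cursor 1

Derivation:
After op 1 (delete): buffer="ivs" (len 3), cursors c1@0 c2@1, authorship ...
After op 2 (add_cursor(0)): buffer="ivs" (len 3), cursors c1@0 c3@0 c2@1, authorship ...
After op 3 (move_left): buffer="ivs" (len 3), cursors c1@0 c2@0 c3@0, authorship ...
After op 4 (move_left): buffer="ivs" (len 3), cursors c1@0 c2@0 c3@0, authorship ...
After op 5 (insert('j')): buffer="jjjivs" (len 6), cursors c1@3 c2@3 c3@3, authorship 123...
Authorship (.=original, N=cursor N): 1 2 3 . . .
Index 0: author = 1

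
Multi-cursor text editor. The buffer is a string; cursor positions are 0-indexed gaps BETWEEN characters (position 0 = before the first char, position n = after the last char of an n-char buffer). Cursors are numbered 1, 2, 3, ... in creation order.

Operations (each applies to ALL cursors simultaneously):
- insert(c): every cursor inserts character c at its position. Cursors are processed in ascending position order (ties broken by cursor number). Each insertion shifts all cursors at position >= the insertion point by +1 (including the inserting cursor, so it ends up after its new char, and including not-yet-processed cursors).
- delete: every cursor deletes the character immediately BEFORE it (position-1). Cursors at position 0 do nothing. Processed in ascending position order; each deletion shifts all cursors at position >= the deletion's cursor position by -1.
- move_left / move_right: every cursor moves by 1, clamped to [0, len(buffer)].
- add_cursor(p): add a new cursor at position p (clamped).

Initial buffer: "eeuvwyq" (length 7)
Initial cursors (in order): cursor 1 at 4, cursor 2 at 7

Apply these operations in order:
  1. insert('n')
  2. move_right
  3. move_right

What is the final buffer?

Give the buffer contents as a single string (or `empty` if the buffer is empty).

After op 1 (insert('n')): buffer="eeuvnwyqn" (len 9), cursors c1@5 c2@9, authorship ....1...2
After op 2 (move_right): buffer="eeuvnwyqn" (len 9), cursors c1@6 c2@9, authorship ....1...2
After op 3 (move_right): buffer="eeuvnwyqn" (len 9), cursors c1@7 c2@9, authorship ....1...2

Answer: eeuvnwyqn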